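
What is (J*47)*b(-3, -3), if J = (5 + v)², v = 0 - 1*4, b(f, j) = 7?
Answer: 329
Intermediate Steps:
v = -4 (v = 0 - 4 = -4)
J = 1 (J = (5 - 4)² = 1² = 1)
(J*47)*b(-3, -3) = (1*47)*7 = 47*7 = 329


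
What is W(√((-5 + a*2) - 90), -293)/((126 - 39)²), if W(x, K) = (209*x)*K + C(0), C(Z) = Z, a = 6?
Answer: -61237*I*√83/7569 ≈ -73.708*I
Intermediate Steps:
W(x, K) = 209*K*x (W(x, K) = (209*x)*K + 0 = 209*K*x + 0 = 209*K*x)
W(√((-5 + a*2) - 90), -293)/((126 - 39)²) = (209*(-293)*√((-5 + 6*2) - 90))/((126 - 39)²) = (209*(-293)*√((-5 + 12) - 90))/(87²) = (209*(-293)*√(7 - 90))/7569 = (209*(-293)*√(-83))*(1/7569) = (209*(-293)*(I*√83))*(1/7569) = -61237*I*√83*(1/7569) = -61237*I*√83/7569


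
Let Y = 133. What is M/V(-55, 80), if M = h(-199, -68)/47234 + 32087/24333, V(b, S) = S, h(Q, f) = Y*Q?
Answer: 45872413/4839347040 ≈ 0.0094790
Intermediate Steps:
h(Q, f) = 133*Q
M = 45872413/60491838 (M = (133*(-199))/47234 + 32087/24333 = -26467*1/47234 + 32087*(1/24333) = -1393/2486 + 32087/24333 = 45872413/60491838 ≈ 0.75832)
M/V(-55, 80) = (45872413/60491838)/80 = (45872413/60491838)*(1/80) = 45872413/4839347040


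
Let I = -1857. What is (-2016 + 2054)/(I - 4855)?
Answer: -19/3356 ≈ -0.0056615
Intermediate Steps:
(-2016 + 2054)/(I - 4855) = (-2016 + 2054)/(-1857 - 4855) = 38/(-6712) = 38*(-1/6712) = -19/3356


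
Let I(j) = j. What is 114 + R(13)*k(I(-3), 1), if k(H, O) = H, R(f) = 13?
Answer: 75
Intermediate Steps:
114 + R(13)*k(I(-3), 1) = 114 + 13*(-3) = 114 - 39 = 75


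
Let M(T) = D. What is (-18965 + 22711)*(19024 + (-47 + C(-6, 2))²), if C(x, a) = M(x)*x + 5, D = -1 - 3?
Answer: 72477608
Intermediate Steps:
D = -4
M(T) = -4
C(x, a) = 5 - 4*x (C(x, a) = -4*x + 5 = 5 - 4*x)
(-18965 + 22711)*(19024 + (-47 + C(-6, 2))²) = (-18965 + 22711)*(19024 + (-47 + (5 - 4*(-6)))²) = 3746*(19024 + (-47 + (5 + 24))²) = 3746*(19024 + (-47 + 29)²) = 3746*(19024 + (-18)²) = 3746*(19024 + 324) = 3746*19348 = 72477608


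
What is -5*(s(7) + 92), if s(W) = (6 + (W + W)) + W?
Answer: -595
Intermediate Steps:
s(W) = 6 + 3*W (s(W) = (6 + 2*W) + W = 6 + 3*W)
-5*(s(7) + 92) = -5*((6 + 3*7) + 92) = -5*((6 + 21) + 92) = -5*(27 + 92) = -5*119 = -595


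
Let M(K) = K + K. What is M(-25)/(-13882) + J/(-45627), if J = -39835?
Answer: 277635410/316697007 ≈ 0.87666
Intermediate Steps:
M(K) = 2*K
M(-25)/(-13882) + J/(-45627) = (2*(-25))/(-13882) - 39835/(-45627) = -50*(-1/13882) - 39835*(-1/45627) = 25/6941 + 39835/45627 = 277635410/316697007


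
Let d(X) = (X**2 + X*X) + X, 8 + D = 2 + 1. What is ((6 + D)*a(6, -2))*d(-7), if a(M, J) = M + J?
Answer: 364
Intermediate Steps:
D = -5 (D = -8 + (2 + 1) = -8 + 3 = -5)
a(M, J) = J + M
d(X) = X + 2*X**2 (d(X) = (X**2 + X**2) + X = 2*X**2 + X = X + 2*X**2)
((6 + D)*a(6, -2))*d(-7) = ((6 - 5)*(-2 + 6))*(-7*(1 + 2*(-7))) = (1*4)*(-7*(1 - 14)) = 4*(-7*(-13)) = 4*91 = 364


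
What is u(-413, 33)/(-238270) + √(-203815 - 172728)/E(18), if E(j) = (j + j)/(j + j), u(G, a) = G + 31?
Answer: 191/119135 + I*√376543 ≈ 0.0016032 + 613.63*I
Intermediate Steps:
u(G, a) = 31 + G
E(j) = 1 (E(j) = (2*j)/((2*j)) = (2*j)*(1/(2*j)) = 1)
u(-413, 33)/(-238270) + √(-203815 - 172728)/E(18) = (31 - 413)/(-238270) + √(-203815 - 172728)/1 = -382*(-1/238270) + √(-376543)*1 = 191/119135 + (I*√376543)*1 = 191/119135 + I*√376543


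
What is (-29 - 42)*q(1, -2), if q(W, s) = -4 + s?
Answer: 426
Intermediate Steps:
(-29 - 42)*q(1, -2) = (-29 - 42)*(-4 - 2) = -71*(-6) = 426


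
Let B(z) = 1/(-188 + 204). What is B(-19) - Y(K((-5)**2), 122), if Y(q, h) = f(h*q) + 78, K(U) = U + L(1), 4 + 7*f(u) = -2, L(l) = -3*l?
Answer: -8633/112 ≈ -77.080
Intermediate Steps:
B(z) = 1/16
f(u) = -6/7 (f(u) = -4/7 + (1/7)*(-2) = -4/7 - 2/7 = -6/7)
K(U) = -3 + U (K(U) = U - 3*1 = U - 3 = -3 + U)
Y(q, h) = 540/7 (Y(q, h) = -6/7 + 78 = 540/7)
B(-19) - Y(K((-5)**2), 122) = 1/16 - 1*540/7 = 1/16 - 540/7 = -8633/112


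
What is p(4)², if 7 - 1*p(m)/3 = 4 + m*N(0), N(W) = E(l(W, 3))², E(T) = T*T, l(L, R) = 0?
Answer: 81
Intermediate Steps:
E(T) = T²
N(W) = 0 (N(W) = (0²)² = 0² = 0)
p(m) = 9 (p(m) = 21 - 3*(4 + m*0) = 21 - 3*(4 + 0) = 21 - 3*4 = 21 - 12 = 9)
p(4)² = 9² = 81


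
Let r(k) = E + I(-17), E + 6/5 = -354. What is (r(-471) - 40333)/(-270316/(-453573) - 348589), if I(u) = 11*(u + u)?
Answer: 93123526203/790551440905 ≈ 0.11780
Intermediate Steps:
E = -1776/5 (E = -6/5 - 354 = -1776/5 ≈ -355.20)
I(u) = 22*u (I(u) = 11*(2*u) = 22*u)
r(k) = -3646/5 (r(k) = -1776/5 + 22*(-17) = -1776/5 - 374 = -3646/5)
(r(-471) - 40333)/(-270316/(-453573) - 348589) = (-3646/5 - 40333)/(-270316/(-453573) - 348589) = -205311/(5*(-270316*(-1/453573) - 348589)) = -205311/(5*(270316/453573 - 348589)) = -205311/(5*(-158110288181/453573)) = -205311/5*(-453573/158110288181) = 93123526203/790551440905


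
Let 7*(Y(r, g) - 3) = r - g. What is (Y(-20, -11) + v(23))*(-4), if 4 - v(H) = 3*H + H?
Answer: 2416/7 ≈ 345.14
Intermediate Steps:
Y(r, g) = 3 - g/7 + r/7 (Y(r, g) = 3 + (r - g)/7 = 3 + (-g/7 + r/7) = 3 - g/7 + r/7)
v(H) = 4 - 4*H (v(H) = 4 - (3*H + H) = 4 - 4*H)
(Y(-20, -11) + v(23))*(-4) = ((3 - ⅐*(-11) + (⅐)*(-20)) + (4 - 4*23))*(-4) = ((3 + 11/7 - 20/7) + (4 - 92))*(-4) = (12/7 - 88)*(-4) = -604/7*(-4) = 2416/7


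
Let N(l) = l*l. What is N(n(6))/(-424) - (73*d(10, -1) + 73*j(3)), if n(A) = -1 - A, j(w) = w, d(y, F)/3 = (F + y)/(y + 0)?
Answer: -882377/2120 ≈ -416.22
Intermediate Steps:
d(y, F) = 3*(F + y)/y (d(y, F) = 3*((F + y)/(y + 0)) = 3*((F + y)/y) = 3*(F + y)/y)
N(l) = l²
N(n(6))/(-424) - (73*d(10, -1) + 73*j(3)) = (-1 - 1*6)²/(-424) - (438 + 219*(-1)/10) = (-1 - 6)²*(-1/424) - (438 + 219*(-1)*(⅒)) = (-7)²*(-1/424) - 73/(1/(3 + (3 - 3/10))) = 49*(-1/424) - 73/(1/(3 + 27/10)) = -49/424 - 73/(1/(57/10)) = -49/424 - 73/10/57 = -49/424 - 73*57/10 = -49/424 - 4161/10 = -882377/2120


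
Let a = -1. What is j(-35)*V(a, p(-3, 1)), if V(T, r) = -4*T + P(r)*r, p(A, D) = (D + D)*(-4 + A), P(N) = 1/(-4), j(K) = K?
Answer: -525/2 ≈ -262.50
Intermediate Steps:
P(N) = -1/4
p(A, D) = 2*D*(-4 + A) (p(A, D) = (2*D)*(-4 + A) = 2*D*(-4 + A))
V(T, r) = -4*T - r/4
j(-35)*V(a, p(-3, 1)) = -35*(-4*(-1) - (-4 - 3)/2) = -35*(4 - (-7)/2) = -35*(4 - 1/4*(-14)) = -35*(4 + 7/2) = -35*15/2 = -525/2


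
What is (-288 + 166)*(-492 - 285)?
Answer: 94794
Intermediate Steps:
(-288 + 166)*(-492 - 285) = -122*(-777) = 94794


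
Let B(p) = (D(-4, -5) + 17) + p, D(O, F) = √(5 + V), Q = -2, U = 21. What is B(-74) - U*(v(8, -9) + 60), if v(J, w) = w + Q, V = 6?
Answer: -1086 + √11 ≈ -1082.7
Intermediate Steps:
D(O, F) = √11 (D(O, F) = √(5 + 6) = √11)
v(J, w) = -2 + w (v(J, w) = w - 2 = -2 + w)
B(p) = 17 + p + √11 (B(p) = (√11 + 17) + p = (17 + √11) + p = 17 + p + √11)
B(-74) - U*(v(8, -9) + 60) = (17 - 74 + √11) - 21*((-2 - 9) + 60) = (-57 + √11) - 21*(-11 + 60) = (-57 + √11) - 21*49 = (-57 + √11) - 1*1029 = (-57 + √11) - 1029 = -1086 + √11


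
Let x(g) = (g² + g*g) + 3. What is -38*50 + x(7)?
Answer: -1799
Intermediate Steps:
x(g) = 3 + 2*g² (x(g) = (g² + g²) + 3 = 2*g² + 3 = 3 + 2*g²)
-38*50 + x(7) = -38*50 + (3 + 2*7²) = -1900 + (3 + 2*49) = -1900 + (3 + 98) = -1900 + 101 = -1799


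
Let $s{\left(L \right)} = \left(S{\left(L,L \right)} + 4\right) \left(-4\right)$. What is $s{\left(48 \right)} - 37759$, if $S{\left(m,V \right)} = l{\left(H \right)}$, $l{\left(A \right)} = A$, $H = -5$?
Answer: $-37755$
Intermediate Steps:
$S{\left(m,V \right)} = -5$
$s{\left(L \right)} = 4$ ($s{\left(L \right)} = \left(-5 + 4\right) \left(-4\right) = \left(-1\right) \left(-4\right) = 4$)
$s{\left(48 \right)} - 37759 = 4 - 37759 = -37755$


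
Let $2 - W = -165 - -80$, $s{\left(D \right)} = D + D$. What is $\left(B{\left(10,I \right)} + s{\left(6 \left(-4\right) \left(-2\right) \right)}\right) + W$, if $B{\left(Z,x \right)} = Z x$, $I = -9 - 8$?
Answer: $13$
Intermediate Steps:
$I = -17$
$s{\left(D \right)} = 2 D$
$W = 87$ ($W = 2 - \left(-165 - -80\right) = 2 - \left(-165 + 80\right) = 2 - -85 = 2 + 85 = 87$)
$\left(B{\left(10,I \right)} + s{\left(6 \left(-4\right) \left(-2\right) \right)}\right) + W = \left(10 \left(-17\right) + 2 \cdot 6 \left(-4\right) \left(-2\right)\right) + 87 = \left(-170 + 2 \left(\left(-24\right) \left(-2\right)\right)\right) + 87 = \left(-170 + 2 \cdot 48\right) + 87 = \left(-170 + 96\right) + 87 = -74 + 87 = 13$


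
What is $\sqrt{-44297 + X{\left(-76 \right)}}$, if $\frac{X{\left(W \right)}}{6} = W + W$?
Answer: $i \sqrt{45209} \approx 212.62 i$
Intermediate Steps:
$X{\left(W \right)} = 12 W$ ($X{\left(W \right)} = 6 \left(W + W\right) = 6 \cdot 2 W = 12 W$)
$\sqrt{-44297 + X{\left(-76 \right)}} = \sqrt{-44297 + 12 \left(-76\right)} = \sqrt{-44297 - 912} = \sqrt{-45209} = i \sqrt{45209}$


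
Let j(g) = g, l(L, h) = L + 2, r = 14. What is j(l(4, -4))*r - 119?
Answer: -35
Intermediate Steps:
l(L, h) = 2 + L
j(l(4, -4))*r - 119 = (2 + 4)*14 - 119 = 6*14 - 119 = 84 - 119 = -35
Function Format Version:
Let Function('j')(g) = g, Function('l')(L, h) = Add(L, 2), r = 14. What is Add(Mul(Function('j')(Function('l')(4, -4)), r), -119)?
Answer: -35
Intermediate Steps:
Function('l')(L, h) = Add(2, L)
Add(Mul(Function('j')(Function('l')(4, -4)), r), -119) = Add(Mul(Add(2, 4), 14), -119) = Add(Mul(6, 14), -119) = Add(84, -119) = -35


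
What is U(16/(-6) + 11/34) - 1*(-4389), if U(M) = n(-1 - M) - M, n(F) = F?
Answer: 224027/51 ≈ 4392.7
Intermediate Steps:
U(M) = -1 - 2*M (U(M) = (-1 - M) - M = -1 - 2*M)
U(16/(-6) + 11/34) - 1*(-4389) = (-1 - 2*(16/(-6) + 11/34)) - 1*(-4389) = (-1 - 2*(16*(-⅙) + 11*(1/34))) + 4389 = (-1 - 2*(-8/3 + 11/34)) + 4389 = (-1 - 2*(-239/102)) + 4389 = (-1 + 239/51) + 4389 = 188/51 + 4389 = 224027/51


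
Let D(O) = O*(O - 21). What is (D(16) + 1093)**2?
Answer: 1026169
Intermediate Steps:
D(O) = O*(-21 + O)
(D(16) + 1093)**2 = (16*(-21 + 16) + 1093)**2 = (16*(-5) + 1093)**2 = (-80 + 1093)**2 = 1013**2 = 1026169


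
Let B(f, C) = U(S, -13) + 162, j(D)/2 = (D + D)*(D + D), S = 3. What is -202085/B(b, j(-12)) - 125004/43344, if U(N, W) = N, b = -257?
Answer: -16258885/13244 ≈ -1227.6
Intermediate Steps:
j(D) = 8*D² (j(D) = 2*((D + D)*(D + D)) = 2*((2*D)*(2*D)) = 2*(4*D²) = 8*D²)
B(f, C) = 165 (B(f, C) = 3 + 162 = 165)
-202085/B(b, j(-12)) - 125004/43344 = -202085/165 - 125004/43344 = -202085*1/165 - 125004*1/43344 = -40417/33 - 10417/3612 = -16258885/13244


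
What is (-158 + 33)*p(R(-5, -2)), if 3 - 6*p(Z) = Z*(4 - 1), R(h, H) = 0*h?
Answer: -125/2 ≈ -62.500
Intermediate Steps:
R(h, H) = 0
p(Z) = ½ - Z/2 (p(Z) = ½ - Z*(4 - 1)/6 = ½ - Z*3/6 = ½ - Z/2)
(-158 + 33)*p(R(-5, -2)) = (-158 + 33)*(½ - ½*0) = -125*(½ + 0) = -125*½ = -125/2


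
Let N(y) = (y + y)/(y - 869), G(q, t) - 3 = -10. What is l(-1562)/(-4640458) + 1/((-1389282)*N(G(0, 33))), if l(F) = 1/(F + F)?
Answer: -1058264106987/23496818922606568 ≈ -4.5039e-5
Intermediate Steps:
G(q, t) = -7 (G(q, t) = 3 - 10 = -7)
N(y) = 2*y/(-869 + y) (N(y) = (2*y)/(-869 + y) = 2*y/(-869 + y))
l(F) = 1/(2*F)
l(-1562)/(-4640458) + 1/((-1389282)*N(G(0, 33))) = ((½)/(-1562))/(-4640458) + 1/((-1389282)*((2*(-7)/(-869 - 7)))) = ((½)*(-1/1562))*(-1/4640458) - 1/(1389282*(2*(-7)/(-876))) = -1/3124*(-1/4640458) - 1/(1389282*(2*(-7)*(-1/876))) = 1/14496790792 - 1/(1389282*7/438) = 1/14496790792 - 1/1389282*438/7 = 1/14496790792 - 73/1620829 = -1058264106987/23496818922606568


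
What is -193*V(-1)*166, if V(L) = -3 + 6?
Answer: -96114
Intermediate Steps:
V(L) = 3
-193*V(-1)*166 = -193*3*166 = -579*166 = -96114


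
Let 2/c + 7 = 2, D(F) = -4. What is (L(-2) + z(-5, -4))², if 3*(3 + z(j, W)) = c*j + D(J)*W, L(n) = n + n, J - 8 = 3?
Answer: 1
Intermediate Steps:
J = 11 (J = 8 + 3 = 11)
c = -⅖ (c = 2/(-7 + 2) = 2/(-5) = 2*(-⅕) = -⅖ ≈ -0.40000)
L(n) = 2*n
z(j, W) = -3 - 4*W/3 - 2*j/15 (z(j, W) = -3 + (-2*j/5 - 4*W)/3 = -3 + (-4*W - 2*j/5)/3 = -3 + (-4*W/3 - 2*j/15) = -3 - 4*W/3 - 2*j/15)
(L(-2) + z(-5, -4))² = (2*(-2) + (-3 - 4/3*(-4) - 2/15*(-5)))² = (-4 + (-3 + 16/3 + ⅔))² = (-4 + 3)² = (-1)² = 1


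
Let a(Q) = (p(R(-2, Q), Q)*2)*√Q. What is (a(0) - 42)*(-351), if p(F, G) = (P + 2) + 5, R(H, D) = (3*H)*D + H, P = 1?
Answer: 14742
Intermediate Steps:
R(H, D) = H + 3*D*H (R(H, D) = 3*D*H + H = H + 3*D*H)
p(F, G) = 8 (p(F, G) = (1 + 2) + 5 = 3 + 5 = 8)
a(Q) = 16*√Q (a(Q) = (8*2)*√Q = 16*√Q)
(a(0) - 42)*(-351) = (16*√0 - 42)*(-351) = (16*0 - 42)*(-351) = (0 - 42)*(-351) = -42*(-351) = 14742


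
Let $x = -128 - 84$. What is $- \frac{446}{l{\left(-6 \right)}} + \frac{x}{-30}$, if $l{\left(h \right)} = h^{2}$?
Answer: $- \frac{479}{90} \approx -5.3222$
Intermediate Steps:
$x = -212$
$- \frac{446}{l{\left(-6 \right)}} + \frac{x}{-30} = - \frac{446}{\left(-6\right)^{2}} - \frac{212}{-30} = - \frac{446}{36} - - \frac{106}{15} = \left(-446\right) \frac{1}{36} + \frac{106}{15} = - \frac{223}{18} + \frac{106}{15} = - \frac{479}{90}$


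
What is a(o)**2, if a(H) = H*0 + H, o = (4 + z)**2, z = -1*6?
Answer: 16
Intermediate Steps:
z = -6
o = 4 (o = (4 - 6)**2 = (-2)**2 = 4)
a(H) = H (a(H) = 0 + H = H)
a(o)**2 = 4**2 = 16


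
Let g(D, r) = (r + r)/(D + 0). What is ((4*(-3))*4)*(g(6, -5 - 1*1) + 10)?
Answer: -384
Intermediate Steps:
g(D, r) = 2*r/D (g(D, r) = (2*r)/D = 2*r/D)
((4*(-3))*4)*(g(6, -5 - 1*1) + 10) = ((4*(-3))*4)*(2*(-5 - 1*1)/6 + 10) = (-12*4)*(2*(-5 - 1)*(1/6) + 10) = -48*(2*(-6)*(1/6) + 10) = -48*(-2 + 10) = -48*8 = -384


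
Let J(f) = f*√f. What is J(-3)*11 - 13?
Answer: -13 - 33*I*√3 ≈ -13.0 - 57.158*I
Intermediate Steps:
J(f) = f^(3/2)
J(-3)*11 - 13 = (-3)^(3/2)*11 - 13 = -3*I*√3*11 - 13 = -33*I*√3 - 13 = -13 - 33*I*√3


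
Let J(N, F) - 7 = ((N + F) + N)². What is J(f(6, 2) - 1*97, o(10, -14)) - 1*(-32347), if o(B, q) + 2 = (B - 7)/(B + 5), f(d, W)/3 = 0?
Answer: 1767291/25 ≈ 70692.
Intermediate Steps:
f(d, W) = 0 (f(d, W) = 3*0 = 0)
o(B, q) = -2 + (-7 + B)/(5 + B) (o(B, q) = -2 + (B - 7)/(B + 5) = -2 + (-7 + B)/(5 + B))
J(N, F) = 7 + (F + 2*N)² (J(N, F) = 7 + ((N + F) + N)² = 7 + ((F + N) + N)² = 7 + (F + 2*N)²)
J(f(6, 2) - 1*97, o(10, -14)) - 1*(-32347) = (7 + ((-17 - 1*10)/(5 + 10) + 2*(0 - 1*97))²) - 1*(-32347) = (7 + ((-17 - 10)/15 + 2*(0 - 97))²) + 32347 = (7 + ((1/15)*(-27) + 2*(-97))²) + 32347 = (7 + (-9/5 - 194)²) + 32347 = (7 + (-979/5)²) + 32347 = (7 + 958441/25) + 32347 = 958616/25 + 32347 = 1767291/25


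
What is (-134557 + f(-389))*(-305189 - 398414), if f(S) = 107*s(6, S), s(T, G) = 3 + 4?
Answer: 94147710224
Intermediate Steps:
s(T, G) = 7
f(S) = 749 (f(S) = 107*7 = 749)
(-134557 + f(-389))*(-305189 - 398414) = (-134557 + 749)*(-305189 - 398414) = -133808*(-703603) = 94147710224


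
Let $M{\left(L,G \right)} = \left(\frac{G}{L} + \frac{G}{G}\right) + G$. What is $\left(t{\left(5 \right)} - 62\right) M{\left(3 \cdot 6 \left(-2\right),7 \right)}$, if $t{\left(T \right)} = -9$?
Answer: $- \frac{19951}{36} \approx -554.19$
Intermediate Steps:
$M{\left(L,G \right)} = 1 + G + \frac{G}{L}$ ($M{\left(L,G \right)} = \left(\frac{G}{L} + 1\right) + G = \left(1 + \frac{G}{L}\right) + G = 1 + G + \frac{G}{L}$)
$\left(t{\left(5 \right)} - 62\right) M{\left(3 \cdot 6 \left(-2\right),7 \right)} = \left(-9 - 62\right) \left(1 + 7 + \frac{7}{3 \cdot 6 \left(-2\right)}\right) = - 71 \left(1 + 7 + \frac{7}{18 \left(-2\right)}\right) = - 71 \left(1 + 7 + \frac{7}{-36}\right) = - 71 \left(1 + 7 + 7 \left(- \frac{1}{36}\right)\right) = - 71 \left(1 + 7 - \frac{7}{36}\right) = \left(-71\right) \frac{281}{36} = - \frac{19951}{36}$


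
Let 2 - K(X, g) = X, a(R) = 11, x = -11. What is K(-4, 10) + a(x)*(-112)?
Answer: -1226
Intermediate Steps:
K(X, g) = 2 - X
K(-4, 10) + a(x)*(-112) = (2 - 1*(-4)) + 11*(-112) = (2 + 4) - 1232 = 6 - 1232 = -1226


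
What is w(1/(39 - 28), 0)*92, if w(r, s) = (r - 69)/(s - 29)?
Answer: 69736/319 ≈ 218.61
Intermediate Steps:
w(r, s) = (-69 + r)/(-29 + s)
w(1/(39 - 28), 0)*92 = ((-69 + 1/(39 - 28))/(-29 + 0))*92 = ((-69 + 1/11)/(-29))*92 = -(-69 + 1/11)/29*92 = -1/29*(-758/11)*92 = (758/319)*92 = 69736/319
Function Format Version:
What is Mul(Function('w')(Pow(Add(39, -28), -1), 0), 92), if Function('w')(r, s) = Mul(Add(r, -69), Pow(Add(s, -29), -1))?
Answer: Rational(69736, 319) ≈ 218.61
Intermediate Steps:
Function('w')(r, s) = Mul(Pow(Add(-29, s), -1), Add(-69, r)) (Function('w')(r, s) = Mul(Add(-69, r), Pow(Add(-29, s), -1)) = Mul(Pow(Add(-29, s), -1), Add(-69, r)))
Mul(Function('w')(Pow(Add(39, -28), -1), 0), 92) = Mul(Mul(Pow(Add(-29, 0), -1), Add(-69, Pow(Add(39, -28), -1))), 92) = Mul(Mul(Pow(-29, -1), Add(-69, Pow(11, -1))), 92) = Mul(Mul(Rational(-1, 29), Add(-69, Rational(1, 11))), 92) = Mul(Mul(Rational(-1, 29), Rational(-758, 11)), 92) = Mul(Rational(758, 319), 92) = Rational(69736, 319)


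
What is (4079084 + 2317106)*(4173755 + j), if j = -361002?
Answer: 24387092611070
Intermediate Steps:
(4079084 + 2317106)*(4173755 + j) = (4079084 + 2317106)*(4173755 - 361002) = 6396190*3812753 = 24387092611070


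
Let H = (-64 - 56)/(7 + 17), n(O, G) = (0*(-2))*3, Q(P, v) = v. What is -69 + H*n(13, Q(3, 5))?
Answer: -69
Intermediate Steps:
n(O, G) = 0 (n(O, G) = 0*3 = 0)
H = -5 (H = -120/24 = -120*1/24 = -5)
-69 + H*n(13, Q(3, 5)) = -69 - 5*0 = -69 + 0 = -69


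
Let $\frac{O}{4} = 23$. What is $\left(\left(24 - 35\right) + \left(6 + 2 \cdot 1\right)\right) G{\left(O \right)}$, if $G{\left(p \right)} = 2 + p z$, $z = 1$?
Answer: $-282$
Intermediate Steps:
$O = 92$ ($O = 4 \cdot 23 = 92$)
$G{\left(p \right)} = 2 + p$ ($G{\left(p \right)} = 2 + p 1 = 2 + p$)
$\left(\left(24 - 35\right) + \left(6 + 2 \cdot 1\right)\right) G{\left(O \right)} = \left(\left(24 - 35\right) + \left(6 + 2 \cdot 1\right)\right) \left(2 + 92\right) = \left(-11 + \left(6 + 2\right)\right) 94 = \left(-11 + 8\right) 94 = \left(-3\right) 94 = -282$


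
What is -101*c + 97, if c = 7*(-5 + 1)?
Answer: 2925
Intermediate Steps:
c = -28 (c = 7*(-4) = -28)
-101*c + 97 = -101*(-28) + 97 = 2828 + 97 = 2925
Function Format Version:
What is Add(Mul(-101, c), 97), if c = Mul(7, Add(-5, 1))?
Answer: 2925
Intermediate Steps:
c = -28 (c = Mul(7, -4) = -28)
Add(Mul(-101, c), 97) = Add(Mul(-101, -28), 97) = Add(2828, 97) = 2925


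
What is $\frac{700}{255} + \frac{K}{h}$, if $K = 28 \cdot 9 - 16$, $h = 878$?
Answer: $\frac{67478}{22389} \approx 3.0139$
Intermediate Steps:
$K = 236$ ($K = 252 - 16 = 236$)
$\frac{700}{255} + \frac{K}{h} = \frac{700}{255} + \frac{236}{878} = 700 \cdot \frac{1}{255} + 236 \cdot \frac{1}{878} = \frac{140}{51} + \frac{118}{439} = \frac{67478}{22389}$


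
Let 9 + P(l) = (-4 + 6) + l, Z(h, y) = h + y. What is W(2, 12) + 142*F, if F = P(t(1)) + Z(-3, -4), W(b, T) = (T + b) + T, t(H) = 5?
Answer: -1252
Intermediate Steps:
P(l) = -7 + l (P(l) = -9 + ((-4 + 6) + l) = -9 + (2 + l) = -7 + l)
W(b, T) = b + 2*T
F = -9 (F = (-7 + 5) + (-3 - 4) = -2 - 7 = -9)
W(2, 12) + 142*F = (2 + 2*12) + 142*(-9) = (2 + 24) - 1278 = 26 - 1278 = -1252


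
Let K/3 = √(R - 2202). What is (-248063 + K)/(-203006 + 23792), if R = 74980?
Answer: 248063/179214 - √72778/59738 ≈ 1.3797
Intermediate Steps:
K = 3*√72778 (K = 3*√(74980 - 2202) = 3*√72778 ≈ 809.32)
(-248063 + K)/(-203006 + 23792) = (-248063 + 3*√72778)/(-203006 + 23792) = (-248063 + 3*√72778)/(-179214) = (-248063 + 3*√72778)*(-1/179214) = 248063/179214 - √72778/59738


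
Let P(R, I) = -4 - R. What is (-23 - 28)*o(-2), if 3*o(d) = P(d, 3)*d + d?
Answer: -34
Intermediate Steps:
o(d) = d/3 + d*(-4 - d)/3 (o(d) = ((-4 - d)*d + d)/3 = (d*(-4 - d) + d)/3 = (d + d*(-4 - d))/3 = d/3 + d*(-4 - d)/3)
(-23 - 28)*o(-2) = (-23 - 28)*(-⅓*(-2)*(3 - 2)) = -(-17)*(-2) = -51*⅔ = -34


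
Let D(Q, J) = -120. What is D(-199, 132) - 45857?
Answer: -45977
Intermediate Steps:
D(-199, 132) - 45857 = -120 - 45857 = -45977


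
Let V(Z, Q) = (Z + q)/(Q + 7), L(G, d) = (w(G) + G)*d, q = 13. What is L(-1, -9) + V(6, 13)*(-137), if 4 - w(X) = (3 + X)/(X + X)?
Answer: -3323/20 ≈ -166.15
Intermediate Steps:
w(X) = 4 - (3 + X)/(2*X) (w(X) = 4 - (3 + X)/(X + X) = 4 - (3 + X)/(2*X))
L(G, d) = d*(G + (-3 + 7*G)/(2*G)) (L(G, d) = ((-3 + 7*G)/(2*G) + G)*d = (G + (-3 + 7*G)/(2*G))*d = d*(G + (-3 + 7*G)/(2*G)))
V(Z, Q) = (13 + Z)/(7 + Q) (V(Z, Q) = (Z + 13)/(Q + 7) = (13 + Z)/(7 + Q))
L(-1, -9) + V(6, 13)*(-137) = (½)*(-9)*(-3 + 2*(-1)² + 7*(-1))/(-1) + ((13 + 6)/(7 + 13))*(-137) = (½)*(-9)*(-1)*(-3 + 2*1 - 7) + (19/20)*(-137) = (½)*(-9)*(-1)*(-3 + 2 - 7) + ((1/20)*19)*(-137) = (½)*(-9)*(-1)*(-8) + (19/20)*(-137) = -36 - 2603/20 = -3323/20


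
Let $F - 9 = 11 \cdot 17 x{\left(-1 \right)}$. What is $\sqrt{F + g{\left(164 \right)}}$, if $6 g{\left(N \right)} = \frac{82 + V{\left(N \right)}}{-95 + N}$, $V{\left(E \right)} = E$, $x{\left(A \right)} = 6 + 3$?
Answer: $\frac{\sqrt{8058441}}{69} \approx 41.141$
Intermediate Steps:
$x{\left(A \right)} = 9$
$g{\left(N \right)} = \frac{82 + N}{6 \left(-95 + N\right)}$ ($g{\left(N \right)} = \frac{\left(82 + N\right) \frac{1}{-95 + N}}{6} = \frac{\frac{1}{-95 + N} \left(82 + N\right)}{6} = \frac{82 + N}{6 \left(-95 + N\right)}$)
$F = 1692$ ($F = 9 + 11 \cdot 17 \cdot 9 = 9 + 187 \cdot 9 = 9 + 1683 = 1692$)
$\sqrt{F + g{\left(164 \right)}} = \sqrt{1692 + \frac{82 + 164}{6 \left(-95 + 164\right)}} = \sqrt{1692 + \frac{1}{6} \cdot \frac{1}{69} \cdot 246} = \sqrt{1692 + \frac{41}{69}} = \sqrt{\frac{116789}{69}} = \frac{\sqrt{8058441}}{69}$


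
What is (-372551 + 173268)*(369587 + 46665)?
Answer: -82951947316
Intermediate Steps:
(-372551 + 173268)*(369587 + 46665) = -199283*416252 = -82951947316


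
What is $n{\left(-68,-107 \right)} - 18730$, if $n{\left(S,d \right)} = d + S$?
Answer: $-18905$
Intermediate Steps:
$n{\left(S,d \right)} = S + d$
$n{\left(-68,-107 \right)} - 18730 = \left(-68 - 107\right) - 18730 = -175 - 18730 = -18905$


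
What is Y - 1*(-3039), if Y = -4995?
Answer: -1956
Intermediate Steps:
Y - 1*(-3039) = -4995 - 1*(-3039) = -4995 + 3039 = -1956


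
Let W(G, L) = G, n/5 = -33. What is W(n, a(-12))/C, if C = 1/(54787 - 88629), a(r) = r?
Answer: 5583930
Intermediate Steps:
n = -165 (n = 5*(-33) = -165)
C = -1/33842 (C = 1/(-33842) = -1/33842 ≈ -2.9549e-5)
W(n, a(-12))/C = -165/(-1/33842) = -165*(-33842) = 5583930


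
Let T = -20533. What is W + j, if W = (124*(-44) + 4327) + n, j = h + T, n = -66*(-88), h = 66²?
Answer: -11498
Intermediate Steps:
h = 4356
n = 5808
j = -16177 (j = 4356 - 20533 = -16177)
W = 4679 (W = (124*(-44) + 4327) + 5808 = (-5456 + 4327) + 5808 = -1129 + 5808 = 4679)
W + j = 4679 - 16177 = -11498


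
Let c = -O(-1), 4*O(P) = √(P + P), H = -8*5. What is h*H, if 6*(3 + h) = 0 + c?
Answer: 120 + 5*I*√2/3 ≈ 120.0 + 2.357*I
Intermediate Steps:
H = -40
O(P) = √2*√P/4 (O(P) = √(P + P)/4 = √(2*P)/4 = (√2*√P)/4 = √2*√P/4)
c = -I*√2/4 (c = -√2*√(-1)/4 = -√2*I/4 = -I*√2/4 ≈ -0.35355*I)
h = -3 - I*√2/24 (h = -3 + (0 - I*√2/4)/6 = -3 + (-I*√2/4)/6 = -3 - I*√2/24 ≈ -3.0 - 0.058926*I)
h*H = (-3 - I*√2/24)*(-40) = 120 + 5*I*√2/3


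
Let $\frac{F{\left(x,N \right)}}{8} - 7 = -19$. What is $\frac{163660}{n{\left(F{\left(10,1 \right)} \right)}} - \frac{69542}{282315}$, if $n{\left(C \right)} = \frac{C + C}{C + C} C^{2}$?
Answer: $\frac{11902501}{679680} \approx 17.512$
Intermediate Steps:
$F{\left(x,N \right)} = -96$ ($F{\left(x,N \right)} = 56 + 8 \left(-19\right) = 56 - 152 = -96$)
$n{\left(C \right)} = C^{2}$ ($n{\left(C \right)} = \frac{2 C}{2 C} C^{2} = 2 C \frac{1}{2 C} C^{2} = 1 C^{2} = C^{2}$)
$\frac{163660}{n{\left(F{\left(10,1 \right)} \right)}} - \frac{69542}{282315} = \frac{163660}{\left(-96\right)^{2}} - \frac{69542}{282315} = \frac{163660}{9216} - \frac{218}{885} = 163660 \cdot \frac{1}{9216} - \frac{218}{885} = \frac{40915}{2304} - \frac{218}{885} = \frac{11902501}{679680}$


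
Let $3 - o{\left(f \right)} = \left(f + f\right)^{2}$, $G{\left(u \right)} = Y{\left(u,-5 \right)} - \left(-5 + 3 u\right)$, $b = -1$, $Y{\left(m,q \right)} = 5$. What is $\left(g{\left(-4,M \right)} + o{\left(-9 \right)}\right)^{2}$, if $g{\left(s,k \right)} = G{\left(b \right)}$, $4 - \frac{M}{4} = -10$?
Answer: $94864$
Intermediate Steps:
$M = 56$ ($M = 16 - -40 = 16 + 40 = 56$)
$G{\left(u \right)} = 10 - 3 u$ ($G{\left(u \right)} = 5 - \left(-5 + 3 u\right) = 10 - 3 u$)
$g{\left(s,k \right)} = 13$ ($g{\left(s,k \right)} = 10 - -3 = 10 + 3 = 13$)
$o{\left(f \right)} = 3 - 4 f^{2}$ ($o{\left(f \right)} = 3 - \left(f + f\right)^{2} = 3 - \left(2 f\right)^{2} = 3 - 4 f^{2}$)
$\left(g{\left(-4,M \right)} + o{\left(-9 \right)}\right)^{2} = \left(13 + \left(3 - 4 \left(-9\right)^{2}\right)\right)^{2} = \left(13 + \left(3 - 324\right)\right)^{2} = \left(13 - 321\right)^{2} = \left(-308\right)^{2} = 94864$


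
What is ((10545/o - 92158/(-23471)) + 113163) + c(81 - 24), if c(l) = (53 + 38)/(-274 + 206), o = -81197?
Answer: 14665415656238799/129592685516 ≈ 1.1317e+5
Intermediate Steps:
c(l) = -91/68 (c(l) = 91/(-68) = 91*(-1/68) = -91/68)
((10545/o - 92158/(-23471)) + 113163) + c(81 - 24) = ((10545/(-81197) - 92158/(-23471)) + 113163) - 91/68 = ((10545*(-1/81197) - 92158*(-1/23471)) + 113163) - 91/68 = ((-10545/81197 + 92158/23471) + 113163) - 91/68 = (7235451431/1905774787 + 113163) - 91/68 = 215670427672712/1905774787 - 91/68 = 14665415656238799/129592685516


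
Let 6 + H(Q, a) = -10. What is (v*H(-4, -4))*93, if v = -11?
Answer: 16368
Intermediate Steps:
H(Q, a) = -16 (H(Q, a) = -6 - 10 = -16)
(v*H(-4, -4))*93 = -11*(-16)*93 = 176*93 = 16368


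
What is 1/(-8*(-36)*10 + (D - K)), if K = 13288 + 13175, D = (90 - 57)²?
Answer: -1/22494 ≈ -4.4456e-5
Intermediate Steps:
D = 1089 (D = 33² = 1089)
K = 26463
1/(-8*(-36)*10 + (D - K)) = 1/(-8*(-36)*10 + (1089 - 1*26463)) = 1/(288*10 + (1089 - 26463)) = 1/(2880 - 25374) = 1/(-22494) = -1/22494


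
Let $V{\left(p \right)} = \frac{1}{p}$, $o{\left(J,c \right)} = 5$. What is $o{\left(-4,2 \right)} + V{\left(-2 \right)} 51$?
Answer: $- \frac{41}{2} \approx -20.5$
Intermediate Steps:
$o{\left(-4,2 \right)} + V{\left(-2 \right)} 51 = 5 + \frac{1}{-2} \cdot 51 = 5 - \frac{51}{2} = - \frac{41}{2}$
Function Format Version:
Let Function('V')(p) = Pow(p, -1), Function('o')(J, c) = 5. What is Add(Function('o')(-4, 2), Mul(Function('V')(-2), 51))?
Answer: Rational(-41, 2) ≈ -20.500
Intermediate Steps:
Add(Function('o')(-4, 2), Mul(Function('V')(-2), 51)) = Add(5, Mul(Pow(-2, -1), 51)) = Add(5, Mul(Rational(-1, 2), 51)) = Add(5, Rational(-51, 2)) = Rational(-41, 2)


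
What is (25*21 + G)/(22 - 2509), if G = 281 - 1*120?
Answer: -686/2487 ≈ -0.27583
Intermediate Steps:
G = 161 (G = 281 - 120 = 161)
(25*21 + G)/(22 - 2509) = (25*21 + 161)/(22 - 2509) = (525 + 161)/(-2487) = 686*(-1/2487) = -686/2487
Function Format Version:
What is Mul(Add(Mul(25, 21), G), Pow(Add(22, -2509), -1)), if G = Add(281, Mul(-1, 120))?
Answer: Rational(-686, 2487) ≈ -0.27583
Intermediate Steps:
G = 161 (G = Add(281, -120) = 161)
Mul(Add(Mul(25, 21), G), Pow(Add(22, -2509), -1)) = Mul(Add(Mul(25, 21), 161), Pow(Add(22, -2509), -1)) = Mul(Add(525, 161), Pow(-2487, -1)) = Mul(686, Rational(-1, 2487)) = Rational(-686, 2487)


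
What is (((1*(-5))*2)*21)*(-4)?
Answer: 840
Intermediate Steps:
(((1*(-5))*2)*21)*(-4) = (-5*2*21)*(-4) = -10*21*(-4) = -210*(-4) = 840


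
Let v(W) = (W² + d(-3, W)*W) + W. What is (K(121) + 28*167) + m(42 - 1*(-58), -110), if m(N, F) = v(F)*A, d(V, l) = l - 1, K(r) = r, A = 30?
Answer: 730797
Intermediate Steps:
d(V, l) = -1 + l
v(W) = W + W² + W*(-1 + W) (v(W) = (W² + (-1 + W)*W) + W = (W² + W*(-1 + W)) + W = W + W² + W*(-1 + W))
m(N, F) = 60*F² (m(N, F) = (2*F²)*30 = 60*F²)
(K(121) + 28*167) + m(42 - 1*(-58), -110) = (121 + 28*167) + 60*(-110)² = (121 + 4676) + 60*12100 = 4797 + 726000 = 730797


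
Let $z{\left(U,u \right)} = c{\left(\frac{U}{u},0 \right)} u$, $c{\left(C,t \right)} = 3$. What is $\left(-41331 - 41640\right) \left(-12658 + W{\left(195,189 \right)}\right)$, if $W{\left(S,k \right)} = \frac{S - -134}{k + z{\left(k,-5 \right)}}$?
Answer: $\frac{60905222091}{58} \approx 1.0501 \cdot 10^{9}$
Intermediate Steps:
$z{\left(U,u \right)} = 3 u$
$W{\left(S,k \right)} = \frac{134 + S}{-15 + k}$ ($W{\left(S,k \right)} = \frac{S - -134}{k + 3 \left(-5\right)} = \frac{S + 134}{k - 15} = \frac{134 + S}{-15 + k}$)
$\left(-41331 - 41640\right) \left(-12658 + W{\left(195,189 \right)}\right) = \left(-41331 - 41640\right) \left(-12658 + \frac{134 + 195}{-15 + 189}\right) = - 82971 \left(-12658 + \frac{1}{174} \cdot 329\right) = - 82971 \left(-12658 + \frac{329}{174}\right) = \left(-82971\right) \left(- \frac{2202163}{174}\right) = \frac{60905222091}{58}$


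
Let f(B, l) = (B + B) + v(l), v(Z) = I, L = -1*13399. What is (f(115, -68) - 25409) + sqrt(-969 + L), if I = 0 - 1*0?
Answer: -25179 + 4*I*sqrt(898) ≈ -25179.0 + 119.87*I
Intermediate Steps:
L = -13399
I = 0 (I = 0 + 0 = 0)
v(Z) = 0
f(B, l) = 2*B (f(B, l) = (B + B) + 0 = 2*B + 0 = 2*B)
(f(115, -68) - 25409) + sqrt(-969 + L) = (2*115 - 25409) + sqrt(-969 - 13399) = (230 - 25409) + sqrt(-14368) = -25179 + 4*I*sqrt(898)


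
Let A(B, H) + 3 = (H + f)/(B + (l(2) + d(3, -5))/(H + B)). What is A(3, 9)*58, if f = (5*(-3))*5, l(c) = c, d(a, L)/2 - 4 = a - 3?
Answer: -26970/23 ≈ -1172.6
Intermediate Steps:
d(a, L) = 2 + 2*a (d(a, L) = 8 + 2*(a - 3) = 8 + 2*(-3 + a) = 8 + (-6 + 2*a) = 2 + 2*a)
f = -75 (f = -15*5 = -75)
A(B, H) = -3 + (-75 + H)/(B + 10/(B + H)) (A(B, H) = -3 + (H - 75)/(B + (2 + (2 + 2*3))/(H + B)) = -3 + (-75 + H)/(B + (2 + (2 + 6))/(B + H)) = -3 + (-75 + H)/(B + (2 + 8)/(B + H)) = -3 + (-75 + H)/(B + 10/(B + H)))
A(3, 9)*58 = ((-30 + 9² - 75*3 - 75*9 - 3*3² - 2*3*9)/(10 + 3² + 3*9))*58 = ((-30 + 81 - 225 - 675 - 3*9 - 54)/(10 + 9 + 27))*58 = ((-30 + 81 - 225 - 675 - 27 - 54)/46)*58 = ((1/46)*(-930))*58 = -465/23*58 = -26970/23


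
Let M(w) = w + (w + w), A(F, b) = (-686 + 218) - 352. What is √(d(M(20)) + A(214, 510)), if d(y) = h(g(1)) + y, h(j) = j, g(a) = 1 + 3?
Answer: 6*I*√21 ≈ 27.495*I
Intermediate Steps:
g(a) = 4
A(F, b) = -820 (A(F, b) = -468 - 352 = -820)
M(w) = 3*w (M(w) = w + 2*w = 3*w)
d(y) = 4 + y
√(d(M(20)) + A(214, 510)) = √((4 + 3*20) - 820) = √((4 + 60) - 820) = √(64 - 820) = √(-756) = 6*I*√21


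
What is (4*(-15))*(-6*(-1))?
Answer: -360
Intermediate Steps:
(4*(-15))*(-6*(-1)) = -60*6 = -360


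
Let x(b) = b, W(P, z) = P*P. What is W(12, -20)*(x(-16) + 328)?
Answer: 44928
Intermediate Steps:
W(P, z) = P²
W(12, -20)*(x(-16) + 328) = 12²*(-16 + 328) = 144*312 = 44928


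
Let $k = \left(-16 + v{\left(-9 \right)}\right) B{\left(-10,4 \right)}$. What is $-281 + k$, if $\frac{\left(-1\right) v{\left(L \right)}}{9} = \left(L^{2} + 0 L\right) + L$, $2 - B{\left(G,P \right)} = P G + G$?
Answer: $-34809$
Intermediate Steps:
$B{\left(G,P \right)} = 2 - G - G P$ ($B{\left(G,P \right)} = 2 - \left(P G + G\right) = 2 - \left(G P + G\right) = 2 - \left(G + G P\right) = 2 - G - G P$)
$v{\left(L \right)} = - 9 L - 9 L^{2}$ ($v{\left(L \right)} = - 9 \left(\left(L^{2} + 0 L\right) + L\right) = - 9 \left(\left(L^{2} + 0\right) + L\right) = - 9 \left(L^{2} + L\right) = - 9 \left(L + L^{2}\right) = - 9 L - 9 L^{2}$)
$k = -34528$ ($k = \left(-16 - - 81 \left(1 - 9\right)\right) \left(2 - -10 - \left(-10\right) 4\right) = \left(-16 - \left(-81\right) \left(-8\right)\right) \left(2 + 10 + 40\right) = \left(-16 - 648\right) 52 = \left(-664\right) 52 = -34528$)
$-281 + k = -281 - 34528 = -34809$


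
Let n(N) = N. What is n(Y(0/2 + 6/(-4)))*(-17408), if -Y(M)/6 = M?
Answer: -156672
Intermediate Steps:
Y(M) = -6*M
n(Y(0/2 + 6/(-4)))*(-17408) = -6*(0/2 + 6/(-4))*(-17408) = -6*(0*(½) + 6*(-¼))*(-17408) = -6*(0 - 3/2)*(-17408) = -6*(-3/2)*(-17408) = 9*(-17408) = -156672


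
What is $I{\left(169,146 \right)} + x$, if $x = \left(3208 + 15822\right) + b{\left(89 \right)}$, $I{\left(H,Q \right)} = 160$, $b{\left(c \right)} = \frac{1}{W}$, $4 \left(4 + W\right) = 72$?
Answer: $\frac{268661}{14} \approx 19190.0$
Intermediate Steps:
$W = 14$ ($W = -4 + \frac{1}{4} \cdot 72 = -4 + 18 = 14$)
$b{\left(c \right)} = \frac{1}{14}$
$x = \frac{266421}{14}$ ($x = \left(3208 + 15822\right) + \frac{1}{14} = 19030 + \frac{1}{14} = \frac{266421}{14} \approx 19030.0$)
$I{\left(169,146 \right)} + x = 160 + \frac{266421}{14} = \frac{268661}{14}$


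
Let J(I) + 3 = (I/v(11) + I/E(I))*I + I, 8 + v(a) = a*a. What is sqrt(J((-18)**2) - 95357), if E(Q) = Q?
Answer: 2*I*sqrt(299378810)/113 ≈ 306.24*I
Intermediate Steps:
v(a) = -8 + a**2 (v(a) = -8 + a*a = -8 + a**2)
J(I) = -3 + I + I*(1 + I/113) (J(I) = -3 + ((I/(-8 + 11**2) + I/I)*I + I) = -3 + ((I/(-8 + 121) + 1)*I + I) = -3 + ((I/113 + 1)*I + I) = -3 + ((1 + I/113)*I + I) = -3 + (I*(1 + I/113) + I) = -3 + (I + I*(1 + I/113)) = -3 + I + I*(1 + I/113))
sqrt(J((-18)**2) - 95357) = sqrt((-3 + 2*(-18)**2 + ((-18)**2)**2/113) - 95357) = sqrt((-3 + 2*324 + (1/113)*324**2) - 95357) = sqrt((-3 + 648 + (1/113)*104976) - 95357) = sqrt((-3 + 648 + 104976/113) - 95357) = sqrt(177861/113 - 95357) = sqrt(-10597480/113) = 2*I*sqrt(299378810)/113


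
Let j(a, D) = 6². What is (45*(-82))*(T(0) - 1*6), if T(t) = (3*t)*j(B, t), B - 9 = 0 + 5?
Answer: 22140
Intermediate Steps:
B = 14 (B = 9 + (0 + 5) = 9 + 5 = 14)
j(a, D) = 36
T(t) = 108*t (T(t) = (3*t)*36 = 108*t)
(45*(-82))*(T(0) - 1*6) = (45*(-82))*(108*0 - 1*6) = -3690*(0 - 6) = -3690*(-6) = 22140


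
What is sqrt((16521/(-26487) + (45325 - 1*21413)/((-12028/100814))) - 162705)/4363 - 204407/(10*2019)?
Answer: -204407/20190 + 2*I*sqrt(789956230915606529)/12870269721 ≈ -10.124 + 0.13812*I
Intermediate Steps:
sqrt((16521/(-26487) + (45325 - 1*21413)/((-12028/100814))) - 162705)/4363 - 204407/(10*2019) = sqrt((16521*(-1/26487) + (45325 - 21413)/((-12028*1/100814))) - 162705)*(1/4363) - 204407/20190 = sqrt((-5507/8829 + 23912/(-6014/50407)) - 162705)*(1/4363) - 204407*1/20190 = sqrt((-5507/8829 + 23912*(-50407/6014)) - 162705)*(1/4363) - 204407/20190 = sqrt((-5507/8829 - 602666092/3007) - 162705)*(1/4363) - 204407/20190 = sqrt(-5320955485817/26548803 - 162705)*(1/4363) - 204407/20190 = sqrt(-9640578477932/26548803)*(1/4363) - 204407/20190 = (2*I*sqrt(789956230915606529)/2949867)*(1/4363) - 204407/20190 = 2*I*sqrt(789956230915606529)/12870269721 - 204407/20190 = -204407/20190 + 2*I*sqrt(789956230915606529)/12870269721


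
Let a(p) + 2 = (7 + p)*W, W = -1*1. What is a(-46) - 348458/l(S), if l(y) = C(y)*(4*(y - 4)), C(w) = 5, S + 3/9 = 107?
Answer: -37157/280 ≈ -132.70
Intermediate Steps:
S = 320/3 (S = -⅓ + 107 = 320/3 ≈ 106.67)
W = -1
l(y) = -80 + 20*y (l(y) = 5*(4*(y - 4)) = 5*(4*(-4 + y)) = 5*(-16 + 4*y) = -80 + 20*y)
a(p) = -9 - p (a(p) = -2 + (7 + p)*(-1) = -2 + (-7 - p) = -9 - p)
a(-46) - 348458/l(S) = (-9 - 1*(-46)) - 348458/(-80 + 20*(320/3)) = (-9 + 46) - 348458/(-80 + 6400/3) = 37 - 348458/6160/3 = 37 - 348458*3/6160 = 37 - 47517/280 = -37157/280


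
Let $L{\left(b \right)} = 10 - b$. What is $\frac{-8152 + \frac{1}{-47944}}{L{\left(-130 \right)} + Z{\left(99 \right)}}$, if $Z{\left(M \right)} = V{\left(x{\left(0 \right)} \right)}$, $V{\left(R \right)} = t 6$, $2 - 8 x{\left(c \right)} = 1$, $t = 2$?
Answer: $- \frac{390839489}{7287488} \approx -53.632$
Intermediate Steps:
$x{\left(c \right)} = \frac{1}{8}$ ($x{\left(c \right)} = \frac{1}{4} - \frac{1}{8} = \frac{1}{8}$)
$V{\left(R \right)} = 12$ ($V{\left(R \right)} = 2 \cdot 6 = 12$)
$Z{\left(M \right)} = 12$
$\frac{-8152 + \frac{1}{-47944}}{L{\left(-130 \right)} + Z{\left(99 \right)}} = \frac{-8152 + \frac{1}{-47944}}{\left(10 - -130\right) + 12} = \frac{-8152 - \frac{1}{47944}}{\left(10 + 130\right) + 12} = - \frac{390839489}{47944 \left(140 + 12\right)} = - \frac{390839489}{47944 \cdot 152} = \left(- \frac{390839489}{47944}\right) \frac{1}{152} = - \frac{390839489}{7287488}$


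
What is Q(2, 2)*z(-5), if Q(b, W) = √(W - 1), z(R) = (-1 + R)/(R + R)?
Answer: ⅗ ≈ 0.60000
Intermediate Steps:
z(R) = (-1 + R)/(2*R) (z(R) = (-1 + R)/((2*R)) = (-1 + R)*(1/(2*R)) = (-1 + R)/(2*R))
Q(b, W) = √(-1 + W)
Q(2, 2)*z(-5) = √(-1 + 2)*((½)*(-1 - 5)/(-5)) = √1*((½)*(-⅕)*(-6)) = 1*(⅗) = ⅗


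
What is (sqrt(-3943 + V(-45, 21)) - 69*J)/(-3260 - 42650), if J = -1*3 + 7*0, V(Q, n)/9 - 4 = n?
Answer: -207/45910 - 13*I*sqrt(22)/45910 ≈ -0.0045088 - 0.0013282*I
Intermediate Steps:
V(Q, n) = 36 + 9*n
J = -3 (J = -3 + 0 = -3)
(sqrt(-3943 + V(-45, 21)) - 69*J)/(-3260 - 42650) = (sqrt(-3943 + (36 + 9*21)) - 69*(-3))/(-3260 - 42650) = (sqrt(-3943 + (36 + 189)) + 207)/(-45910) = (sqrt(-3943 + 225) + 207)*(-1/45910) = (sqrt(-3718) + 207)*(-1/45910) = (13*I*sqrt(22) + 207)*(-1/45910) = (207 + 13*I*sqrt(22))*(-1/45910) = -207/45910 - 13*I*sqrt(22)/45910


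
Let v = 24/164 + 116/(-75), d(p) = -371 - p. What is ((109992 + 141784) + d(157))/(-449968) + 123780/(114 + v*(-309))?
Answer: 889823026199/3939807316 ≈ 225.85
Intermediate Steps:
v = -4306/3075 (v = 24*(1/164) + 116*(-1/75) = 6/41 - 116/75 = -4306/3075 ≈ -1.4003)
((109992 + 141784) + d(157))/(-449968) + 123780/(114 + v*(-309)) = ((109992 + 141784) + (-371 - 1*157))/(-449968) + 123780/(114 - 4306/3075*(-309)) = (251776 + (-371 - 157))*(-1/449968) + 123780/(114 + 443518/1025) = (251776 - 528)*(-1/449968) + 123780/(560368/1025) = 251248*(-1/449968) + 123780*(1025/560368) = -15703/28123 + 31718625/140092 = 889823026199/3939807316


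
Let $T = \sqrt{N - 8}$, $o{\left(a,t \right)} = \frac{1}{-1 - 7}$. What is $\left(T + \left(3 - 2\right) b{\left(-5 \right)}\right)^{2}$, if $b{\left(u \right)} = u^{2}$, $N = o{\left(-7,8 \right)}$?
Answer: $\frac{\left(100 + i \sqrt{130}\right)^{2}}{16} \approx 616.88 + 142.52 i$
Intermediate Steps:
$o{\left(a,t \right)} = - \frac{1}{8}$ ($o{\left(a,t \right)} = \frac{1}{-8} = - \frac{1}{8}$)
$N = - \frac{1}{8} \approx -0.125$
$T = \frac{i \sqrt{130}}{4}$ ($T = \sqrt{- \frac{1}{8} - 8} = \sqrt{- \frac{65}{8}} = \frac{i \sqrt{130}}{4} \approx 2.8504 i$)
$\left(T + \left(3 - 2\right) b{\left(-5 \right)}\right)^{2} = \left(\frac{i \sqrt{130}}{4} + \left(3 - 2\right) \left(-5\right)^{2}\right)^{2} = \left(\frac{i \sqrt{130}}{4} + 1 \cdot 25\right)^{2} = \left(\frac{i \sqrt{130}}{4} + 25\right)^{2} = \left(25 + \frac{i \sqrt{130}}{4}\right)^{2}$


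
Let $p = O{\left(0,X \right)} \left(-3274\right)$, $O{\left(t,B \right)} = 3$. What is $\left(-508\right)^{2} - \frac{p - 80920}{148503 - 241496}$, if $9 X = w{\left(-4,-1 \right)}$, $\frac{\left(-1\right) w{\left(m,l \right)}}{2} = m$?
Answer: $\frac{23998054810}{92993} \approx 2.5806 \cdot 10^{5}$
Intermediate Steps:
$w{\left(m,l \right)} = - 2 m$
$X = \frac{8}{9}$ ($X = \frac{\left(-2\right) \left(-4\right)}{9} = \frac{1}{9} \cdot 8 = \frac{8}{9} \approx 0.88889$)
$p = -9822$ ($p = 3 \left(-3274\right) = -9822$)
$\left(-508\right)^{2} - \frac{p - 80920}{148503 - 241496} = \left(-508\right)^{2} - \frac{-9822 - 80920}{148503 - 241496} = 258064 - - \frac{90742}{-92993} = 258064 - \left(-90742\right) \left(- \frac{1}{92993}\right) = 258064 - \frac{90742}{92993} = \frac{23998054810}{92993}$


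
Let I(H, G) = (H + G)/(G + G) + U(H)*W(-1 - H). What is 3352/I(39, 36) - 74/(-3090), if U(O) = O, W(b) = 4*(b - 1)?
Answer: -118613437/237125055 ≈ -0.50021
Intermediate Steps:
W(b) = -4 + 4*b (W(b) = 4*(-1 + b) = -4 + 4*b)
I(H, G) = H*(-8 - 4*H) + (G + H)/(2*G) (I(H, G) = (H + G)/(G + G) + H*(-4 + 4*(-1 - H)) = (G + H)/((2*G)) + H*(-4 + (-4 - 4*H)) = (G + H)*(1/(2*G)) + H*(-8 - 4*H) = (G + H)/(2*G) + H*(-8 - 4*H) = H*(-8 - 4*H) + (G + H)/(2*G))
3352/I(39, 36) - 74/(-3090) = 3352/(((1/2)*(39 + 36*(1 - 8*39*(2 + 39)))/36)) - 74/(-3090) = 3352/(((1/2)*(1/36)*(39 + 36*(1 - 8*39*41)))) - 74*(-1/3090) = 3352/(((1/2)*(1/36)*(39 + 36*(1 - 12792)))) + 37/1545 = 3352/(((1/2)*(1/36)*(39 + 36*(-12791)))) + 37/1545 = 3352/(((1/2)*(1/36)*(39 - 460476))) + 37/1545 = 3352/(((1/2)*(1/36)*(-460437))) + 37/1545 = 3352/(-153479/24) + 37/1545 = 3352*(-24/153479) + 37/1545 = -80448/153479 + 37/1545 = -118613437/237125055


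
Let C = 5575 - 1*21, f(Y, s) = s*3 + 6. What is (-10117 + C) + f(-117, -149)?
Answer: -5004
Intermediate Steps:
f(Y, s) = 6 + 3*s (f(Y, s) = 3*s + 6 = 6 + 3*s)
C = 5554 (C = 5575 - 21 = 5554)
(-10117 + C) + f(-117, -149) = (-10117 + 5554) + (6 + 3*(-149)) = -4563 + (6 - 447) = -4563 - 441 = -5004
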